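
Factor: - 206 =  - 2^1 * 103^1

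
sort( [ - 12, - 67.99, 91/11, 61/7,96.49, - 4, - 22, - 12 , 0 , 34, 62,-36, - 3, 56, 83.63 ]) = [ - 67.99, - 36,-22, - 12, - 12, - 4, - 3, 0,91/11, 61/7, 34,56, 62,83.63,96.49]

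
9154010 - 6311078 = 2842932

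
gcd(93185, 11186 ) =1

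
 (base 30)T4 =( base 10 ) 874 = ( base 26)17g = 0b1101101010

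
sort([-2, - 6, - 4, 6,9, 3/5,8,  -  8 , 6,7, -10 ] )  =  [ - 10,-8, - 6, - 4, - 2,3/5, 6, 6, 7, 8,9]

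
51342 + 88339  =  139681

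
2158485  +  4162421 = 6320906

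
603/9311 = 603/9311 =0.06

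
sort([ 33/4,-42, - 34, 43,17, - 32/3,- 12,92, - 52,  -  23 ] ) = [-52, - 42,  -  34, - 23, - 12, - 32/3,33/4, 17,43,92 ] 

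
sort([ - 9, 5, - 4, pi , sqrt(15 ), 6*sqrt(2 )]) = [ - 9, - 4, pi,sqrt( 15),5 , 6*sqrt( 2)] 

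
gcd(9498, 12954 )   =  6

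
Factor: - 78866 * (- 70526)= 5562103516 = 2^2*47^1*179^1*197^1*839^1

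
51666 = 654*79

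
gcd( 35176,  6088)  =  8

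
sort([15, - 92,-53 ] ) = [ - 92, - 53, 15]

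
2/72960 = 1/36480 = 0.00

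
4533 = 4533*1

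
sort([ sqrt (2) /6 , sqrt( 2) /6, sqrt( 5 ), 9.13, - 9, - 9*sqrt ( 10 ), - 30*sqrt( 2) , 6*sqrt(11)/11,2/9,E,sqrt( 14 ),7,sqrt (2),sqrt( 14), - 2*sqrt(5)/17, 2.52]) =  [ - 30*sqrt( 2 ), - 9*sqrt(10 ), - 9,-2*sqrt( 5)/17, 2/9,sqrt(  2)/6, sqrt( 2)/6, sqrt( 2),6*sqrt( 11)/11,sqrt(5),  2.52,E,sqrt ( 14 ),sqrt ( 14 ) , 7,9.13]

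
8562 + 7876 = 16438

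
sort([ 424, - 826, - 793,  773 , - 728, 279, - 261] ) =[ - 826, - 793, - 728, - 261 , 279, 424,773] 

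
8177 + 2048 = 10225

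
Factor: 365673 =3^1 *7^1 * 11^1  *  1583^1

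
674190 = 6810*99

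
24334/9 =2703 + 7/9 = 2703.78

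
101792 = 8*12724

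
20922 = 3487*6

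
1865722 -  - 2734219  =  4599941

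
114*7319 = 834366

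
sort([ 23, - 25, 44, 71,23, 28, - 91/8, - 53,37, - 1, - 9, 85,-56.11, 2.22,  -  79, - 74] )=[ - 79,  -  74,  -  56.11, - 53, - 25, - 91/8, - 9,-1,2.22,23,23,28,37,44, 71,85 ] 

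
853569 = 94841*9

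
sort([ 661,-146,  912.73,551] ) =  [ - 146, 551, 661,912.73 ] 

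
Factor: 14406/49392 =2^( - 3 )*3^( - 1)*7^1=7/24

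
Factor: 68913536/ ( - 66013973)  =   - 2^7*31^( - 2 )*37^1*73^( - 1)*941^( - 1)*14551^1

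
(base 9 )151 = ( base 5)1002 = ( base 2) 1111111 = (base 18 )71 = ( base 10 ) 127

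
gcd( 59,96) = 1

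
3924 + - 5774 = - 1850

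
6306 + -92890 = -86584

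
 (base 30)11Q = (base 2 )1110111100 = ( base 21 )23b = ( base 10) 956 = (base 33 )sw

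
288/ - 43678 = -1 + 21695/21839 = - 0.01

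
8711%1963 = 859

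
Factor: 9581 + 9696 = 19277 =37^1*521^1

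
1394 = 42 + 1352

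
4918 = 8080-3162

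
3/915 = 1/305 = 0.00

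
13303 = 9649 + 3654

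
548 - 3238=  - 2690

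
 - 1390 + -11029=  - 12419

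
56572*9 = 509148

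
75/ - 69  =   - 2 + 21/23  =  - 1.09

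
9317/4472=2 + 373/4472 = 2.08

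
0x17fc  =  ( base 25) 9KF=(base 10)6140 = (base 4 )1133330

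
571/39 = 571/39 = 14.64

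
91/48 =1 + 43/48 = 1.90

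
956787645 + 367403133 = 1324190778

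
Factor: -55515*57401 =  - 3186616515 = - 3^1 * 5^1*61^1*941^1*  3701^1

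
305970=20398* 15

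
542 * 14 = 7588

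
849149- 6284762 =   -  5435613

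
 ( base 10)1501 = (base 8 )2735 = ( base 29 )1MM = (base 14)793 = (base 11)1145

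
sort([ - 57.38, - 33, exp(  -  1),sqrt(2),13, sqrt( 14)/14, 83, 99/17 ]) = [ - 57.38, - 33, sqrt( 14)/14,exp( - 1 ),sqrt( 2),99/17, 13,83]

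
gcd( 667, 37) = 1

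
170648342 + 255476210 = 426124552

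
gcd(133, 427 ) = 7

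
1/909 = 1/909 =0.00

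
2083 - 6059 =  - 3976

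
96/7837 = 96/7837 = 0.01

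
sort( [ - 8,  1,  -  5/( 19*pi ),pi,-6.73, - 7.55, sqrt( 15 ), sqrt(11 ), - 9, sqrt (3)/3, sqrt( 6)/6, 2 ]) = [ - 9, - 8,-7.55,-6.73,  -  5/( 19*pi), sqrt( 6) /6, sqrt( 3)/3, 1,2, pi, sqrt( 11), sqrt ( 15 )]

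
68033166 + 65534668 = 133567834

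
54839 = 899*61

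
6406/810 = 3203/405 = 7.91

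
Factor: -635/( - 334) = 2^( - 1 )* 5^1  *127^1*167^(  -  1 )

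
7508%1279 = 1113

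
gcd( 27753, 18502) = 9251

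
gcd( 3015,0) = 3015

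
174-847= - 673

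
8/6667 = 8/6667 = 0.00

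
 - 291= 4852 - 5143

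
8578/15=571 + 13/15 = 571.87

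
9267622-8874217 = 393405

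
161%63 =35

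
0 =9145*0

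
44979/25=1799 + 4/25 = 1799.16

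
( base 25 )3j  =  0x5E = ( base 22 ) 46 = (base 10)94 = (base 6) 234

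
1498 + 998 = 2496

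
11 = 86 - 75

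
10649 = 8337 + 2312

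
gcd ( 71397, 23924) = 1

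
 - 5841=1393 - 7234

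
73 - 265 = - 192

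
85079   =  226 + 84853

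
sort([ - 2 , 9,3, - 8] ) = [ - 8,-2,3,9] 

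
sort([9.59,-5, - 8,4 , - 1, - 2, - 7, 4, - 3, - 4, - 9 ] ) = [-9, - 8,-7, - 5 , - 4,-3 , - 2, - 1, 4,4, 9.59 ]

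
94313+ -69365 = 24948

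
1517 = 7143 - 5626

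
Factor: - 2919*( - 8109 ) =3^3*7^1*17^1*53^1  *139^1 =23670171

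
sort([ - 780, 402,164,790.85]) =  [ - 780, 164,402,790.85 ] 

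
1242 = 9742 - 8500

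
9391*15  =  140865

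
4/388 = 1/97 = 0.01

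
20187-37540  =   - 17353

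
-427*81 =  - 34587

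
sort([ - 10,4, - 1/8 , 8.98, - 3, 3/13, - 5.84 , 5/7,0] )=[ - 10, - 5.84, - 3,  -  1/8, 0,3/13,5/7, 4,8.98] 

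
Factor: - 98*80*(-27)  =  211680 = 2^5*3^3*5^1*7^2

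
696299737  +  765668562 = 1461968299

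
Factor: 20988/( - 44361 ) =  - 44/93 = - 2^2*3^( - 1 )*11^1  *31^( - 1 ) 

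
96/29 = 96/29 = 3.31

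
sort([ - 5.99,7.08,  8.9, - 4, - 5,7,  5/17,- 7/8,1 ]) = [ - 5.99,  -  5,- 4, - 7/8,5/17,  1,7 , 7.08,8.9]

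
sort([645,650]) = [645,  650 ]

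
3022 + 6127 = 9149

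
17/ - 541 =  - 17/541 = -  0.03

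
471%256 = 215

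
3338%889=671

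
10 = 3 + 7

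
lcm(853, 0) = 0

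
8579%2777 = 248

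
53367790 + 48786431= 102154221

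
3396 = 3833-437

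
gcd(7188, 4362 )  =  6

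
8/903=8/903 =0.01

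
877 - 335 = 542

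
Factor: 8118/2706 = 3^1=3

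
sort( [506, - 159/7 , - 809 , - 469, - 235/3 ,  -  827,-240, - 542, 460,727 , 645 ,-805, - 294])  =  [ - 827 , - 809, - 805, - 542,-469 , -294, - 240, -235/3, - 159/7,  460,  506 , 645, 727]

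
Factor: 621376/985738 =2^5*7^1 * 13^( - 1 )*19^1*31^( - 1 ) * 73^1*1223^(- 1) = 310688/492869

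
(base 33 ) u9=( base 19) 2EB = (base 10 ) 999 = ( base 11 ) 829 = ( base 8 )1747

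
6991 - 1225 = 5766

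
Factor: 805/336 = 115/48 = 2^( - 4)*3^( - 1)*  5^1*23^1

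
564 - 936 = - 372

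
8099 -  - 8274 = 16373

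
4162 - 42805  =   - 38643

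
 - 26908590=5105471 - 32014061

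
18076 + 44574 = 62650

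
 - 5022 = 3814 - 8836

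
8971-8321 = 650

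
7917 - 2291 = 5626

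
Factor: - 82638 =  - 2^1 * 3^2*4591^1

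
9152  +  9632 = 18784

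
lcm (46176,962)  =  46176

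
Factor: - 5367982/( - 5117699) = 2^1*73^1*79^( - 1)*36767^1*64781^( - 1 ) 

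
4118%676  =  62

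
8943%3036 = 2871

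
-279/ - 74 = 279/74 = 3.77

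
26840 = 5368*5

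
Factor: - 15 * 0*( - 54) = 0^1 = 0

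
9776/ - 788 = -2444/197 = - 12.41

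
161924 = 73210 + 88714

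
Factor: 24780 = 2^2*3^1*5^1*7^1*59^1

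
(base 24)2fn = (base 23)2kh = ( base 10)1535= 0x5ff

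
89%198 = 89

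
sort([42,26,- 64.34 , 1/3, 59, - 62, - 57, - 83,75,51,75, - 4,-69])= [ - 83, - 69, -64.34, -62, - 57, - 4,1/3,26, 42,51 , 59,75,75]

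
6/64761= 2/21587 = 0.00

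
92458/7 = 92458/7  =  13208.29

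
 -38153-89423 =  - 127576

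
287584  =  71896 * 4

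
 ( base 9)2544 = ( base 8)3557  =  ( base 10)1903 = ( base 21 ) 46D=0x76F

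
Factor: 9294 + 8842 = 18136 = 2^3 * 2267^1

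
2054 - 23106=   -  21052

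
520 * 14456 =7517120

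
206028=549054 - 343026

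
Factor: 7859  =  29^1*271^1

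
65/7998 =65/7998 = 0.01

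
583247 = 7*83321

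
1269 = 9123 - 7854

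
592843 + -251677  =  341166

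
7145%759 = 314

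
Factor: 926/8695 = 2^1*5^ (-1) * 37^( -1 )*47^( - 1) * 463^1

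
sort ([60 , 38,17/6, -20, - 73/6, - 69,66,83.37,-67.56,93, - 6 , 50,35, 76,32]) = [-69,-67.56,- 20,  -  73/6, - 6,17/6,32,35, 38,50,60, 66,76,83.37,93 ] 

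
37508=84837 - 47329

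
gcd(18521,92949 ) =1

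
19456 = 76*256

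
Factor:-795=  - 3^1 * 5^1* 53^1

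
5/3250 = 1/650 = 0.00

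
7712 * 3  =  23136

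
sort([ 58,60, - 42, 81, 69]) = [-42, 58, 60, 69, 81 ]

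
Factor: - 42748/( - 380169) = 2^2 * 3^( - 2)*53^( - 1)*797^(-1) *10687^1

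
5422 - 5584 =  -162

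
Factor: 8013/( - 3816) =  - 2671/1272 = - 2^( - 3)  *  3^( - 1)*53^( - 1)*2671^1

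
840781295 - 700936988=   139844307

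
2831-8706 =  - 5875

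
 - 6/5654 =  - 3/2827  =  -0.00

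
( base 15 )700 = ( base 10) 1575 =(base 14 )807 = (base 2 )11000100111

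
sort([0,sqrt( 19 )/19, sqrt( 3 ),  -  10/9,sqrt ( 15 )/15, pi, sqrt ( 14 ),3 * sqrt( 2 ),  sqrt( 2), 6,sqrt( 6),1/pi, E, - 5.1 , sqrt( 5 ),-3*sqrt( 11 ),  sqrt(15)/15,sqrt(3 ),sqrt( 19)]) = [ - 3 * sqrt(11), - 5.1, - 10/9 , 0,sqrt(19) /19,sqrt(15)/15, sqrt( 15)/15,1/pi, sqrt(2),  sqrt ( 3 ), sqrt(3), sqrt ( 5 ), sqrt(6 ), E,pi , sqrt (14 ), 3*sqrt (2), sqrt(19 ),6 ]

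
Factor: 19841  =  19841^1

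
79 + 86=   165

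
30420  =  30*1014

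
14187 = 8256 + 5931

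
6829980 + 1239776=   8069756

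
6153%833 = 322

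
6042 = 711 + 5331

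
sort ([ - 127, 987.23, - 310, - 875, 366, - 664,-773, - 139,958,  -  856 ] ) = [ - 875,-856, - 773, - 664, - 310, - 139, - 127, 366,958,987.23 ] 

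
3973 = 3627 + 346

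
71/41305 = 71/41305 = 0.00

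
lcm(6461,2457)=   174447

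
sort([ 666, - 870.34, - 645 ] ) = [ - 870.34,-645,666 ] 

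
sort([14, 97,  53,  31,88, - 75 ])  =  [- 75, 14,31,53,88,97]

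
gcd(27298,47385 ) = 1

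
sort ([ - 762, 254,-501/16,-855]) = [ - 855, - 762, - 501/16,254 ] 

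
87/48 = 29/16  =  1.81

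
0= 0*466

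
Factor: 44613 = 3^2* 4957^1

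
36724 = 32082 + 4642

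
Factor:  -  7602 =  - 2^1* 3^1*7^1*181^1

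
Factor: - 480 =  - 2^5*3^1*5^1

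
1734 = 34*51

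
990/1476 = 55/82 = 0.67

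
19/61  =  19/61 = 0.31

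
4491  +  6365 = 10856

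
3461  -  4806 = -1345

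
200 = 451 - 251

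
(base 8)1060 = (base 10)560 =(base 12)3A8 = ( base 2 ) 1000110000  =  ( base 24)n8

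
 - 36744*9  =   - 330696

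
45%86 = 45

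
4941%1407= 720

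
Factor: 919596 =2^2*3^1*197^1*389^1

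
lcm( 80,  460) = 1840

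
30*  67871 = 2036130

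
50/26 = 25/13 = 1.92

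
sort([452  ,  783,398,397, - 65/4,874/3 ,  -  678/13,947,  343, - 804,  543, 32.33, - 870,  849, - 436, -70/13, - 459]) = [  -  870,-804, - 459 , - 436 , - 678/13, - 65/4 , - 70/13, 32.33,874/3,343, 397,398,452,  543, 783, 849,947]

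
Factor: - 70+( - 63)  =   - 7^1*19^1 = - 133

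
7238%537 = 257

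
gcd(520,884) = 52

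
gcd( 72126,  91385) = 1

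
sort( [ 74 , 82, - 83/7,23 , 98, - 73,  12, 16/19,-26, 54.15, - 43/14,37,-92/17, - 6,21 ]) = [ - 73,- 26, - 83/7,-6,-92/17, - 43/14  ,  16/19,12, 21, 23,37,54.15,74,82,98 ]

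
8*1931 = 15448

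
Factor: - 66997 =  - 7^1*17^1 * 563^1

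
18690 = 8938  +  9752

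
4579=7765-3186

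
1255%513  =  229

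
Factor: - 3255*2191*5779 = - 3^1*5^1*7^2*31^1 * 313^1*5779^1 = - 41214123195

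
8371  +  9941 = 18312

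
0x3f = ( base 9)70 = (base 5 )223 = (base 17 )3C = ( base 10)63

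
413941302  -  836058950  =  -422117648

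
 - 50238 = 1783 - 52021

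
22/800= 11/400 = 0.03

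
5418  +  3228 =8646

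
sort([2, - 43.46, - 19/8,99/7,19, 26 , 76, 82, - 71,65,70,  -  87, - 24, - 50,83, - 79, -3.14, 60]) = [ - 87, - 79, - 71, - 50, - 43.46, - 24 , - 3.14, - 19/8, 2, 99/7 , 19, 26,60,65, 70,76,  82,83]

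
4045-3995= 50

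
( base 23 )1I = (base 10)41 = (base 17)27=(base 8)51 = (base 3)1112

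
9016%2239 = 60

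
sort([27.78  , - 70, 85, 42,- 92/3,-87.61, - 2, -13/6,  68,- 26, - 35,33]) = [ - 87.61,  -  70, - 35, - 92/3,  -  26 , - 13/6, - 2,27.78, 33,42, 68,85] 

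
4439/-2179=-3 + 2098/2179=-2.04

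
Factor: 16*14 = 2^5*7^1 = 224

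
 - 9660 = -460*21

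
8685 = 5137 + 3548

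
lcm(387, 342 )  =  14706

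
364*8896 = 3238144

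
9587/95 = 9587/95 = 100.92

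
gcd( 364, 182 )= 182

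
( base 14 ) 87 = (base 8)167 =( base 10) 119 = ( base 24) 4n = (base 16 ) 77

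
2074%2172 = 2074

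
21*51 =1071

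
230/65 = 3 +7/13 =3.54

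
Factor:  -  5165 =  - 5^1*1033^1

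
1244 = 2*622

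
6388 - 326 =6062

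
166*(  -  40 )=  - 6640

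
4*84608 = 338432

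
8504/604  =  14 + 12/151 = 14.08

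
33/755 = 33/755 = 0.04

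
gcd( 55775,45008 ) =97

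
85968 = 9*9552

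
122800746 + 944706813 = 1067507559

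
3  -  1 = 2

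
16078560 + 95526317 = 111604877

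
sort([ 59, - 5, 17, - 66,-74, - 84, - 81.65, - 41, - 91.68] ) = [ - 91.68, - 84, - 81.65,-74, - 66, - 41, - 5, 17, 59 ]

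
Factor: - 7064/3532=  - 2^1 = - 2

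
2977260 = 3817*780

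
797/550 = 1 + 247/550 = 1.45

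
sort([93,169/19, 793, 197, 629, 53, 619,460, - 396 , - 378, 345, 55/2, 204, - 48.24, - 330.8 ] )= [ - 396 , - 378, - 330.8, - 48.24, 169/19 , 55/2,53, 93,  197,204,345, 460,  619,629,793 ] 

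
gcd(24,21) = 3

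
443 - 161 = 282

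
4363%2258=2105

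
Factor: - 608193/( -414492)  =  2^ ( - 2)*3^1 * 13^ ( -1)*2657^( - 1)*67577^1 = 202731/138164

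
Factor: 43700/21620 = 5^1 * 19^1*47^( - 1 ) = 95/47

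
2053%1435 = 618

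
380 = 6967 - 6587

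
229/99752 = 229/99752   =  0.00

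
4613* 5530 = 25509890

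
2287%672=271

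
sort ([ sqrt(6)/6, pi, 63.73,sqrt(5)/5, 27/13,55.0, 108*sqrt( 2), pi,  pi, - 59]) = [ - 59,sqrt(  6 ) /6,sqrt( 5)/5, 27/13, pi, pi,pi,55.0, 63.73 , 108*sqrt( 2 )] 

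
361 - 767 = -406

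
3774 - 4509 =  - 735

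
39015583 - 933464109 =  - 894448526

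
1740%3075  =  1740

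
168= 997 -829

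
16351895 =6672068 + 9679827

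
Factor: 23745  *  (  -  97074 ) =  -2305022130 = -  2^1* 3^3 *5^1*1583^1*5393^1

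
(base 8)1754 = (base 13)5c3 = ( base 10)1004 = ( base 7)2633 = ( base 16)3EC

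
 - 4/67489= - 1  +  67485/67489 = - 0.00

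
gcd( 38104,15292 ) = 4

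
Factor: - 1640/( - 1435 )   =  8/7 = 2^3 *7^( - 1) 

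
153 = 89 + 64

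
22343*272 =6077296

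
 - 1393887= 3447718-4841605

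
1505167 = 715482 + 789685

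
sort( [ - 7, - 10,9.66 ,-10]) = [ - 10, - 10 , - 7  ,  9.66]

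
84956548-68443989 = 16512559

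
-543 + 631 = 88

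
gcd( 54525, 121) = 1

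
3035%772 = 719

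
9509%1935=1769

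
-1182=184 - 1366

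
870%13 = 12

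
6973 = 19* 367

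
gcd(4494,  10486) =1498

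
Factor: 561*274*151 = 23210814 = 2^1*3^1 *11^1*17^1*137^1*151^1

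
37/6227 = 37/6227 = 0.01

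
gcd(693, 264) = 33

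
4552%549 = 160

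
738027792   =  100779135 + 637248657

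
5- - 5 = 10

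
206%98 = 10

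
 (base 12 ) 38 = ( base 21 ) 22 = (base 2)101100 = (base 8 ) 54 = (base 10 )44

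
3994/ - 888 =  - 5 + 223/444= - 4.50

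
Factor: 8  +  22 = 2^1  *3^1*5^1 = 30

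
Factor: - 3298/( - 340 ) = 2^( - 1 ) * 5^( - 1 )*97^1 = 97/10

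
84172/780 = 21043/195 = 107.91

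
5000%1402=794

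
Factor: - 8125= - 5^4*13^1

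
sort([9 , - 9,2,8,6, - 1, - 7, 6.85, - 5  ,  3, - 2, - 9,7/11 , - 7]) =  [ - 9 , - 9 , - 7, - 7,- 5, - 2, - 1,7/11,2, 3,6 , 6.85, 8, 9] 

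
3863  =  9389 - 5526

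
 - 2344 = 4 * (-586 )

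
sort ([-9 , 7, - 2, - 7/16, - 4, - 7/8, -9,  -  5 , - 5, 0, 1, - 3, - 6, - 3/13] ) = [ - 9, -9,-6, - 5, -5, - 4,-3, - 2 , - 7/8, - 7/16, - 3/13,0,1,7]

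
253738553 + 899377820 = 1153116373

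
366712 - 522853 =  - 156141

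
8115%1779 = 999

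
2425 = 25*97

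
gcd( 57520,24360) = 40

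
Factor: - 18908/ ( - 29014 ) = 2^1 * 29^1*89^( - 1 ) = 58/89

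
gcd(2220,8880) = 2220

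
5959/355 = 16 + 279/355 = 16.79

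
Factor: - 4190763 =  - 3^1*53^1*26357^1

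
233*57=13281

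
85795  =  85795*1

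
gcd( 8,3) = 1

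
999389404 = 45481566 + 953907838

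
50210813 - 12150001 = 38060812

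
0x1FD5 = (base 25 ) D0O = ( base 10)8149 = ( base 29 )9k0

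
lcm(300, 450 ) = 900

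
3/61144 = 3/61144 =0.00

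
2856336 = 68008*42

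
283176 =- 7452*( - 38 )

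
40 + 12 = 52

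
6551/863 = 6551/863= 7.59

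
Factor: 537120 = 2^5 * 3^2*5^1*373^1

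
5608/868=1402/217 = 6.46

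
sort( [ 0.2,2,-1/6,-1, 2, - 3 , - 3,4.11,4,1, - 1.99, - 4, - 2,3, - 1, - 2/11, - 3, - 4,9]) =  [ - 4, - 4, - 3, - 3, - 3, - 2, - 1.99, - 1 , - 1, - 2/11, - 1/6, 0.2,1,2, 2,3, 4, 4.11, 9 ] 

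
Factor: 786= 2^1*3^1*131^1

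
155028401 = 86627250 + 68401151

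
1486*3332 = 4951352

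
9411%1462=639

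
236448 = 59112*4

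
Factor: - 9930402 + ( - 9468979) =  - 19399381 = -67^1*289543^1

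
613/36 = 17 + 1/36 =17.03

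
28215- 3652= 24563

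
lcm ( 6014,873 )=54126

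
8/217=8/217 = 0.04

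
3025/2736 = 1+289/2736 = 1.11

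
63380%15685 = 640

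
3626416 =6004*604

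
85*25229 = 2144465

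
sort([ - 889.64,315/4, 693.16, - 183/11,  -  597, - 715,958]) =[ - 889.64, - 715, - 597, - 183/11, 315/4,693.16, 958]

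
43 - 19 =24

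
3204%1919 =1285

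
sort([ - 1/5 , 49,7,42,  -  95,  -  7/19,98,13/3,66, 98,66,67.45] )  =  [ - 95,-7/19,-1/5,13/3,7,42, 49,66,66,67.45,98, 98] 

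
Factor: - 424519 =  - 424519^1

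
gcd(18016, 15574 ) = 2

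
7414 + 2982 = 10396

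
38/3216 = 19/1608 = 0.01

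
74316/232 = 320 + 19/58 = 320.33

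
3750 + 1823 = 5573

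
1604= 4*401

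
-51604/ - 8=6450  +  1/2 = 6450.50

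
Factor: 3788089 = 523^1  *7243^1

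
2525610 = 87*29030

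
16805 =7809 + 8996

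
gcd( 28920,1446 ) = 1446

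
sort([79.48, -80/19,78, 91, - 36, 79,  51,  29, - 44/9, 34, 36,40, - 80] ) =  [ - 80, - 36, - 44/9, - 80/19, 29, 34, 36, 40, 51, 78,79, 79.48,91 ]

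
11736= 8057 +3679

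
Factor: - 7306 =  - 2^1*13^1*281^1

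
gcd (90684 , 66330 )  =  198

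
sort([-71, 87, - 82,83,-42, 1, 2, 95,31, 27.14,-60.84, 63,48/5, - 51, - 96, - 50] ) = [ - 96 , - 82, -71, - 60.84,  -  51 , - 50,-42, 1, 2, 48/5, 27.14, 31 , 63, 83,87,95 ] 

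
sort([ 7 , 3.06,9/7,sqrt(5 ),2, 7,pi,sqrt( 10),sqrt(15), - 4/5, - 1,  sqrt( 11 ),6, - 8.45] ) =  [-8.45, - 1 , - 4/5,9/7,2,sqrt(5),3.06 , pi,sqrt (10 ),sqrt(11), sqrt( 15) , 6,7,7]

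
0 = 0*512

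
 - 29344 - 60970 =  - 90314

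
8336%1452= 1076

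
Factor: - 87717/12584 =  - 2^( - 3 )*3^1*7^1*11^ (-2)*13^ (-1 )*4177^1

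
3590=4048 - 458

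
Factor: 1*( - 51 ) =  - 51 = - 3^1*17^1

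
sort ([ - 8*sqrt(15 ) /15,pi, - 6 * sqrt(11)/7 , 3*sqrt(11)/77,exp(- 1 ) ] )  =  [ - 6 * sqrt( 11)/7, - 8*sqrt(15 ) /15,3*sqrt (11) /77, exp( - 1),pi ]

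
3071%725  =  171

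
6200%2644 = 912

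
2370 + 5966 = 8336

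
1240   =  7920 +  - 6680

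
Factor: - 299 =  - 13^1*23^1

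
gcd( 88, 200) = 8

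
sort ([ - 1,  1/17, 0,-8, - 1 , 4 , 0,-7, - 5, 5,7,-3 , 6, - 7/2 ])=[- 8, - 7 , - 5,-7/2,-3, - 1,-1, 0, 0 , 1/17,4,5, 6,7]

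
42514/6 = 21257/3 =7085.67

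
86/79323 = 86/79323= 0.00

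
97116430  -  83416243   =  13700187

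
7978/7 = 7978/7 = 1139.71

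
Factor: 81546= 2^1 *3^1*13591^1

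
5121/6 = 853+1/2 = 853.50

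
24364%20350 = 4014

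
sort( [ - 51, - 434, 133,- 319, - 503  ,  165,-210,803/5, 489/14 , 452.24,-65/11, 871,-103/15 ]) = [ - 503,  -  434 , - 319, - 210, - 51,  -  103/15, - 65/11,489/14, 133,  803/5, 165,452.24, 871 ] 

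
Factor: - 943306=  - 2^1*7^1*13^1*71^1 *73^1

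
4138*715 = 2958670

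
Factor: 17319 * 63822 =1105333218 = 2^1*3^2 * 11^1 * 23^1*251^1*967^1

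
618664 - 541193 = 77471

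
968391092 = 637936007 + 330455085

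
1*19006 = 19006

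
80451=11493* 7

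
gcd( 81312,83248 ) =1936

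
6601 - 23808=  -  17207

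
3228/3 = 1076 = 1076.00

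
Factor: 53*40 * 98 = 2^4*5^1 * 7^2*53^1 = 207760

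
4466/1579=2+1308/1579=2.83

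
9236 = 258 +8978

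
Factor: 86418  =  2^1*3^2 * 4801^1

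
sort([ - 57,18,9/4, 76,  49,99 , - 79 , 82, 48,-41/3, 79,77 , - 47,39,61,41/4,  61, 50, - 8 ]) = [ - 79 , - 57, - 47, - 41/3, - 8, 9/4, 41/4,18 , 39,48 , 49,50 , 61, 61,76, 77, 79,82, 99 ] 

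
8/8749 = 8/8749 = 0.00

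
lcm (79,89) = 7031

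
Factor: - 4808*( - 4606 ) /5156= 5536412/1289 = 2^2*7^2*47^1*601^1 *1289^ (-1 )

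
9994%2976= 1066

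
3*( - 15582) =  -  46746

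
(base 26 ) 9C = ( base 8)366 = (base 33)7F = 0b11110110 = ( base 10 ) 246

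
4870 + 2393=7263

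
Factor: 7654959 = 3^3*13^1*113^1 * 193^1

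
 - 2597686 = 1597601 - 4195287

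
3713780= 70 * 53054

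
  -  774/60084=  - 1 +3295/3338=- 0.01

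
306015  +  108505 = 414520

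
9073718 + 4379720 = 13453438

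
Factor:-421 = -421^1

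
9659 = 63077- 53418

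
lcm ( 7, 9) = 63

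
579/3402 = 193/1134 = 0.17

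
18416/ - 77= - 240+64/77 = -239.17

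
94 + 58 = 152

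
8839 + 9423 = 18262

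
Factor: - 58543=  - 58543^1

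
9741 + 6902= 16643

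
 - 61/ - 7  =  8 +5/7 =8.71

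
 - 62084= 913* ( - 68) 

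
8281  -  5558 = 2723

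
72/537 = 24/179 = 0.13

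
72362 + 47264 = 119626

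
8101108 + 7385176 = 15486284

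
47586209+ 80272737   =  127858946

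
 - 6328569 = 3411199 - 9739768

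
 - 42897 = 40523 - 83420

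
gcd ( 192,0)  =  192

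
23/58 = 23/58 = 0.40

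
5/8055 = 1/1611=0.00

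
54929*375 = 20598375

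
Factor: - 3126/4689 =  - 2/3 = -  2^1*3^( - 1)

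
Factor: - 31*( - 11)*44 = 2^2*11^2*31^1 = 15004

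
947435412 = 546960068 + 400475344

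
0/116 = 0 = 0.00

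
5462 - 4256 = 1206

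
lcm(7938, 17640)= 158760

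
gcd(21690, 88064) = 2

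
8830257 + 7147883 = 15978140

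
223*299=66677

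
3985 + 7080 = 11065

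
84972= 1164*73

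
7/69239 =7/69239 = 0.00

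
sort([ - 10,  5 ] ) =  [-10, 5 ] 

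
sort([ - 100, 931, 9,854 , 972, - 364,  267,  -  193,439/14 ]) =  [ - 364,-193, - 100,9,439/14, 267, 854,931,972 ] 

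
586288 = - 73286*(-8 )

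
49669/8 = 49669/8 =6208.62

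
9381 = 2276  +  7105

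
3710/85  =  43 +11/17 = 43.65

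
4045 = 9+4036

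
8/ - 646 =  - 1 + 319/323 = - 0.01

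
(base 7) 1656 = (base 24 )146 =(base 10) 678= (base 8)1246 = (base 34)JW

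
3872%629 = 98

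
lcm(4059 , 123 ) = 4059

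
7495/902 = 7495/902 = 8.31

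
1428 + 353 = 1781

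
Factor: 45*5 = 225=3^2  *  5^2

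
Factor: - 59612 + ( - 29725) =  - 89337=   - 3^1*97^1*307^1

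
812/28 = 29 = 29.00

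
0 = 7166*0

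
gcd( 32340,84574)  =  98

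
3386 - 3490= -104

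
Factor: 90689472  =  2^6 * 3^2*79^1*1993^1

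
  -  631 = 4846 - 5477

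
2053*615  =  1262595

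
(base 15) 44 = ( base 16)40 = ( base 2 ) 1000000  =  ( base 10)64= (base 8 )100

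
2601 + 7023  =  9624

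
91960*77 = 7080920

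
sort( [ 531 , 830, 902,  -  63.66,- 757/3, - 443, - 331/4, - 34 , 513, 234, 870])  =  [ - 443, - 757/3, - 331/4,-63.66, - 34, 234, 513, 531, 830,  870,  902]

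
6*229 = 1374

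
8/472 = 1/59 = 0.02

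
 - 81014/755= - 108 +526/755 = - 107.30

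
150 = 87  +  63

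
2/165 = 2/165 = 0.01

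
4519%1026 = 415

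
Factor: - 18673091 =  - 83^1 *224977^1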